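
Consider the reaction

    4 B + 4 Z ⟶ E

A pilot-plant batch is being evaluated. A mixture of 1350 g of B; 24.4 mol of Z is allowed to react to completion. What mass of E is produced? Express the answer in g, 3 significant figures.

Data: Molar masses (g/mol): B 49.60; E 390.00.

2380 g

n(B) = 1350 / 49.60 = 27.22 mol
n(Z) = 24.40 mol
n/ν for B = 27.22/4 = 6.805
n/ν for Z = 24.40/4 = 6.100
Smallest n/ν is Z → limiting reagent.
n(E) = (1/4) × 24.40 = 6.100 mol
mass = 6.100 × 390.00 = 2379 g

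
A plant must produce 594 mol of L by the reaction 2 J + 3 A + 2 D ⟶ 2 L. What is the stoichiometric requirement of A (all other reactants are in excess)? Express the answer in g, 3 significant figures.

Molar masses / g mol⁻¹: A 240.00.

n(L) = 594.0 mol
n(A) = (3/2) × 594.0 = 891.0 mol
mass = 891.0 × 240.00 = 213800 g

214000 g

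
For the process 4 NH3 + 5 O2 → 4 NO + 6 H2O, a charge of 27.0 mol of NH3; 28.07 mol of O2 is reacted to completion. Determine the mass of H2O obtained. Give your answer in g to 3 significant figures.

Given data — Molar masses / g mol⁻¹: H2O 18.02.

607 g

n(NH3) = 27.00 mol
n(O2) = 28.07 mol
n/ν for NH3 = 27.00/4 = 6.750
n/ν for O2 = 28.07/5 = 5.614
Smallest n/ν is O2 → limiting reagent.
n(H2O) = (6/5) × 28.07 = 33.68 mol
mass = 33.68 × 18.02 = 606.9 g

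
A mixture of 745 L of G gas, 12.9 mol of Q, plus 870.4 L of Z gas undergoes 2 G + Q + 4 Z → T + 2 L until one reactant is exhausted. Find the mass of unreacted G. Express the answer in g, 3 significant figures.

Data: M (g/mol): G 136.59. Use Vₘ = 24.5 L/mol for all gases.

n(G) = 745.0 / 24.5 = 30.41 mol
n(Q) = 12.90 mol
n(Z) = 870.4 / 24.5 = 35.53 mol
n/ν → G: 15.21, Q: 12.90, Z: 8.883; Z is limiting.
G consumed = (2/4) × 35.53 = 17.77 mol
G remaining = 30.41 − 17.77 = 12.64 mol
mass = 12.64 × 136.59 = 1726 g

1730 g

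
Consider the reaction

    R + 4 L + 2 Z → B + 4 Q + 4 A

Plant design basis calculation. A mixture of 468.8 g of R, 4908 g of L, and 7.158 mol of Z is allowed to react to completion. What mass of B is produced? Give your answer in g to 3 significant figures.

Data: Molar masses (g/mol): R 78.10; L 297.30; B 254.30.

n(R) = 468.8 / 78.10 = 6.003 mol
n(L) = 4908 / 297.30 = 16.51 mol
n(Z) = 7.158 mol
n/ν for R = 6.003/1 = 6.003
n/ν for L = 16.51/4 = 4.128
n/ν for Z = 7.158/2 = 3.579
Smallest n/ν is Z → limiting reagent.
n(B) = (1/2) × 7.158 = 3.579 mol
mass = 3.579 × 254.30 = 910.1 g

910 g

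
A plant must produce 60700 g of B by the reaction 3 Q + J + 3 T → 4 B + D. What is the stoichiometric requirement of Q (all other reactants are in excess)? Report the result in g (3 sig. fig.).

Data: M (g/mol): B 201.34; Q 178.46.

40400 g

n(B) = 60700 / 201.34 = 301.5 mol
n(Q) = (3/4) × 301.5 = 226.1 mol
mass = 226.1 × 178.46 = 40350 g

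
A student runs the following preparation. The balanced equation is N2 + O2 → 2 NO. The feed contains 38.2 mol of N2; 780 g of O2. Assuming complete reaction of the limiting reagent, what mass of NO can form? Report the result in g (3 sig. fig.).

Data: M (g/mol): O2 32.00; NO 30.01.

1460 g

n(N2) = 38.20 mol
n(O2) = 780.0 / 32.00 = 24.38 mol
n/ν for N2 = 38.20/1 = 38.20
n/ν for O2 = 24.38/1 = 24.38
Smallest n/ν is O2 → limiting reagent.
n(NO) = (2/1) × 24.38 = 48.76 mol
mass = 48.76 × 30.01 = 1463 g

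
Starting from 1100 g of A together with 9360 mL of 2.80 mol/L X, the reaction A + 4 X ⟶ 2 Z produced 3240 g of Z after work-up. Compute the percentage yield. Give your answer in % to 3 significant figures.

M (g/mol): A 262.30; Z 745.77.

51.8 %

n(A) = 1100 / 262.30 = 4.194 mol
n(X) = 2.80 × 9360/1000 = 26.21 mol
n/ν for A = 4.194/1 = 4.194
n/ν for X = 26.21/4 = 6.553
Smallest n/ν is A → limiting reagent.
theoretical n(Z) = (2/1) × 4.194 = 8.388 mol → 6256 g
% yield = 3240 / 6256 × 100 = 51.79 %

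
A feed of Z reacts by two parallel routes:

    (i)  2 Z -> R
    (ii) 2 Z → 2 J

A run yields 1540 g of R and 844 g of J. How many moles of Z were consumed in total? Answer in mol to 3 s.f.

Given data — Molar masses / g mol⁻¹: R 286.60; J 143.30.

16.6 mol

n(R) = 1540 / 286.60 = 5.373 mol
n(J) = 844 / 143.30 = 5.890 mol
n(Z) via (i) = (2/1)×5.373 = 10.75 mol
n(Z) via (ii) = (2/2)×5.890 = 5.890 mol
total n(Z) = 10.75 + 5.890 = 16.64 mol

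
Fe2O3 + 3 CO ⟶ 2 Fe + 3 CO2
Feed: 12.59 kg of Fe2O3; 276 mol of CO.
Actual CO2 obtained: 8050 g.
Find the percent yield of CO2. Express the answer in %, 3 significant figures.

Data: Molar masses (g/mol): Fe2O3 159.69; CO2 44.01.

n(Fe2O3) = 12.59×1000 / 159.69 = 78.84 mol
n(CO) = 276.0 mol
n/ν for Fe2O3 = 78.84/1 = 78.84
n/ν for CO = 276.0/3 = 92.00
Smallest n/ν is Fe2O3 → limiting reagent.
theoretical n(CO2) = (3/1) × 78.84 = 236.5 mol → 10410 g
% yield = 8050 / 10410 × 100 = 77.33 %

77.3 %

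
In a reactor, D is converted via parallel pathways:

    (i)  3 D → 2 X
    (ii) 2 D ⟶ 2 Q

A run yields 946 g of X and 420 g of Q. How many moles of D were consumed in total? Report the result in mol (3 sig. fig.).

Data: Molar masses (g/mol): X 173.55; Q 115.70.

11.8 mol

n(X) = 946 / 173.55 = 5.451 mol
n(Q) = 420 / 115.70 = 3.630 mol
n(D) via (i) = (3/2)×5.451 = 8.177 mol
n(D) via (ii) = (2/2)×3.630 = 3.630 mol
total n(D) = 8.177 + 3.630 = 11.81 mol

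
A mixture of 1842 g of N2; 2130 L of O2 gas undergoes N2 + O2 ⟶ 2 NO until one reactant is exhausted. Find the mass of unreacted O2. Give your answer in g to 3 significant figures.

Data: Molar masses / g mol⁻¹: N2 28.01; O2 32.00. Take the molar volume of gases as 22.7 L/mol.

n(N2) = 1842 / 28.01 = 65.76 mol
n(O2) = 2130 / 22.7 = 93.83 mol
n/ν for N2 = 65.76/1 = 65.76
n/ν for O2 = 93.83/1 = 93.83
Smallest n/ν is N2 → limiting reagent.
O2 consumed = (1/1) × 65.76 = 65.76 mol
O2 remaining = 93.83 − 65.76 = 28.07 mol
mass = 28.07 × 32.00 = 898.2 g

898 g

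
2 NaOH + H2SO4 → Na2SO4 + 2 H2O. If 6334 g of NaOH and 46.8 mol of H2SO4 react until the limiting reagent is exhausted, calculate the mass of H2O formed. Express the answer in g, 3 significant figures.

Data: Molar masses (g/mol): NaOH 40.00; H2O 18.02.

1690 g

n(NaOH) = 6334 / 40.00 = 158.4 mol
n(H2SO4) = 46.80 mol
n/ν → NaOH: 79.20, H2SO4: 46.80; H2SO4 is limiting.
n(H2O) = (2/1) × 46.80 = 93.60 mol
mass = 93.60 × 18.02 = 1687 g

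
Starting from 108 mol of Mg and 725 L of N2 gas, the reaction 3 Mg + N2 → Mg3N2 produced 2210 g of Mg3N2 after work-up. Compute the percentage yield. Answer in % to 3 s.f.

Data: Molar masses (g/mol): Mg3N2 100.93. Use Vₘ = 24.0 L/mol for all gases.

n(Mg) = 108.0 mol
n(N2) = 725.0 / 24.0 = 30.21 mol
n/ν for Mg = 108.0/3 = 36.00
n/ν for N2 = 30.21/1 = 30.21
Smallest n/ν is N2 → limiting reagent.
theoretical n(Mg3N2) = (1/1) × 30.21 = 30.21 mol → 3049 g
% yield = 2210 / 3049 × 100 = 72.48 %

72.5 %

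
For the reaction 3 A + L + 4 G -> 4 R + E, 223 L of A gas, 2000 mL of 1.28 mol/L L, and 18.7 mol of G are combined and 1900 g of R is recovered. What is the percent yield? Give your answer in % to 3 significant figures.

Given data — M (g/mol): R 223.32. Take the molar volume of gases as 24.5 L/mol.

83.1 %

n(A) = 223.0 / 24.5 = 9.102 mol
n(L) = 1.28 × 2000/1000 = 2.560 mol
n(G) = 18.70 mol
n/ν for A = 9.102/3 = 3.034
n/ν for L = 2.560/1 = 2.560
n/ν for G = 18.70/4 = 4.675
Smallest n/ν is L → limiting reagent.
theoretical n(R) = (4/1) × 2.560 = 10.24 mol → 2287 g
% yield = 1900 / 2287 × 100 = 83.08 %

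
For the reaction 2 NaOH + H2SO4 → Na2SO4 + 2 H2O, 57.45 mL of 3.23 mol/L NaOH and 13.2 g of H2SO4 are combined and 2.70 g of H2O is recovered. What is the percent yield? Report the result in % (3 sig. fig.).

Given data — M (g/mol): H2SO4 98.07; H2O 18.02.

n(NaOH) = 3.23 × 57.45/1000 = 0.1856 mol
n(H2SO4) = 13.20 / 98.07 = 0.1346 mol
n/ν → NaOH: 0.09280, H2SO4: 0.1346; NaOH is limiting.
theoretical n(H2O) = (2/2) × 0.1856 = 0.1856 mol → 3.345 g
% yield = 2.70 / 3.345 × 100 = 80.72 %

80.7 %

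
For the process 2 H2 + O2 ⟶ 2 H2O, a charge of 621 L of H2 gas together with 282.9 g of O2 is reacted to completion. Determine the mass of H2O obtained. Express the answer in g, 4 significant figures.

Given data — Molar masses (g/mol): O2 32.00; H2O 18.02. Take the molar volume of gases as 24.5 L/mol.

318.6 g

n(H2) = 621.0 / 24.5 = 25.35 mol
n(O2) = 282.9 / 32.00 = 8.841 mol
n/ν → H2: 12.68, O2: 8.841; O2 is limiting.
n(H2O) = (2/1) × 8.841 = 17.68 mol
mass = 17.68 × 18.02 = 318.6 g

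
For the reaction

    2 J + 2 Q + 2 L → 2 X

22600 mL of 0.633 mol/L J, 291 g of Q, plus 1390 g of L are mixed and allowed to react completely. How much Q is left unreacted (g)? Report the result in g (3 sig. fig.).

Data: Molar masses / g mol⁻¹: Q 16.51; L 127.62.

n(J) = 0.633 × 22600/1000 = 14.31 mol
n(Q) = 291.0 / 16.51 = 17.63 mol
n(L) = 1390 / 127.62 = 10.89 mol
n/ν for J = 14.31/2 = 7.155
n/ν for Q = 17.63/2 = 8.815
n/ν for L = 10.89/2 = 5.445
Smallest n/ν is L → limiting reagent.
Q consumed = (2/2) × 10.89 = 10.89 mol
Q remaining = 17.63 − 10.89 = 6.740 mol
mass = 6.740 × 16.51 = 111.3 g

111 g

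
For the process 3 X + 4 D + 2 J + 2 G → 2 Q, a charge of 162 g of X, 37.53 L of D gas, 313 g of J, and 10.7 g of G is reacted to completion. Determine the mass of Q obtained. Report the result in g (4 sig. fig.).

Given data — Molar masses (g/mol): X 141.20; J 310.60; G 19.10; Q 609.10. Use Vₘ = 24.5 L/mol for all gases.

341.2 g

n(X) = 162.0 / 141.20 = 1.147 mol
n(D) = 37.53 / 24.5 = 1.532 mol
n(J) = 313.0 / 310.60 = 1.008 mol
n(G) = 10.70 / 19.10 = 0.5602 mol
n/ν for X = 1.147/3 = 0.3823
n/ν for D = 1.532/4 = 0.3830
n/ν for J = 1.008/2 = 0.5040
n/ν for G = 0.5602/2 = 0.2801
Smallest n/ν is G → limiting reagent.
n(Q) = (2/2) × 0.5602 = 0.5602 mol
mass = 0.5602 × 609.10 = 341.2 g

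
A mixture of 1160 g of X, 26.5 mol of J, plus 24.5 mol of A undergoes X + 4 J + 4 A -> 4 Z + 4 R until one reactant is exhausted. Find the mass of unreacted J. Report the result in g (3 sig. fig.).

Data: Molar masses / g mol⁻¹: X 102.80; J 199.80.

400 g

n(X) = 1160 / 102.80 = 11.28 mol
n(J) = 26.50 mol
n(A) = 24.50 mol
n/ν for X = 11.28/1 = 11.28
n/ν for J = 26.50/4 = 6.625
n/ν for A = 24.50/4 = 6.125
Smallest n/ν is A → limiting reagent.
J consumed = (4/4) × 24.50 = 24.50 mol
J remaining = 26.50 − 24.50 = 2.000 mol
mass = 2.000 × 199.80 = 399.6 g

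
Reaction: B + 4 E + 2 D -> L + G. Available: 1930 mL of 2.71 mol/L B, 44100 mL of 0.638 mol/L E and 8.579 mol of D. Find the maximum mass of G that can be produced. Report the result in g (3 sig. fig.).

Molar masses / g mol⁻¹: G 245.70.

1050 g

n(B) = 2.71 × 1930/1000 = 5.230 mol
n(E) = 0.638 × 44100/1000 = 28.14 mol
n(D) = 8.579 mol
n/ν for B = 5.230/1 = 5.230
n/ν for E = 28.14/4 = 7.035
n/ν for D = 8.579/2 = 4.290
Smallest n/ν is D → limiting reagent.
n(G) = (1/2) × 8.579 = 4.290 mol
mass = 4.290 × 245.70 = 1054 g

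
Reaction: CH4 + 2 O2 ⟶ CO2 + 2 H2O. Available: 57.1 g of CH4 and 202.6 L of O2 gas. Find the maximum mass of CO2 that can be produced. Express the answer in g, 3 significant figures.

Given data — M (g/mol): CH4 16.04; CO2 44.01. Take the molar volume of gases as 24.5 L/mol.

157 g

n(CH4) = 57.10 / 16.04 = 3.560 mol
n(O2) = 202.6 / 24.5 = 8.269 mol
n/ν → CH4: 3.560, O2: 4.135; CH4 is limiting.
n(CO2) = (1/1) × 3.560 = 3.560 mol
mass = 3.560 × 44.01 = 156.7 g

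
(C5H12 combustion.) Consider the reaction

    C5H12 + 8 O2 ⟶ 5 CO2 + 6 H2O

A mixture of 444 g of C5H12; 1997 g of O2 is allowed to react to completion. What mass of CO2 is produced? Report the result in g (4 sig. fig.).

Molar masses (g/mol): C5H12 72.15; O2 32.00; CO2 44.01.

1354 g

n(C5H12) = 444.0 / 72.15 = 6.154 mol
n(O2) = 1997 / 32.00 = 62.41 mol
n/ν → C5H12: 6.154, O2: 7.801; C5H12 is limiting.
n(CO2) = (5/1) × 6.154 = 30.77 mol
mass = 30.77 × 44.01 = 1354 g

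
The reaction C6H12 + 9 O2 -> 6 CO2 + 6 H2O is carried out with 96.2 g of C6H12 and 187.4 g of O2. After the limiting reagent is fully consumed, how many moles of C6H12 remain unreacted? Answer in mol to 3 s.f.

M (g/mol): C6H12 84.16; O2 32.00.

n(C6H12) = 96.20 / 84.16 = 1.143 mol
n(O2) = 187.4 / 32.00 = 5.856 mol
n/ν → C6H12: 1.143, O2: 0.6507; O2 is limiting.
C6H12 consumed = (1/9) × 5.856 = 0.6507 mol
C6H12 remaining = 1.143 − 0.6507 = 0.4923 mol

0.492 mol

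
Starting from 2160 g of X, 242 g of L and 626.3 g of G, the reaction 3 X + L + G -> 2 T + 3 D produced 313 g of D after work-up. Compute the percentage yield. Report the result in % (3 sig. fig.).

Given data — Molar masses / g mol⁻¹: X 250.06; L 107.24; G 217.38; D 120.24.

38.5 %

n(X) = 2160 / 250.06 = 8.638 mol
n(L) = 242.0 / 107.24 = 2.257 mol
n(G) = 626.3 / 217.38 = 2.881 mol
n/ν for X = 8.638/3 = 2.879
n/ν for L = 2.257/1 = 2.257
n/ν for G = 2.881/1 = 2.881
Smallest n/ν is L → limiting reagent.
theoretical n(D) = (3/1) × 2.257 = 6.771 mol → 814.1 g
% yield = 313 / 814.1 × 100 = 38.45 %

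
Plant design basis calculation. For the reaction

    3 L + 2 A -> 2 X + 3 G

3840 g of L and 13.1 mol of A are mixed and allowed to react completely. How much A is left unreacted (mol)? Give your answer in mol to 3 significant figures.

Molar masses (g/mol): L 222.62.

n(L) = 3840 / 222.62 = 17.25 mol
n(A) = 13.10 mol
n/ν for L = 17.25/3 = 5.750
n/ν for A = 13.10/2 = 6.550
Smallest n/ν is L → limiting reagent.
A consumed = (2/3) × 17.25 = 11.50 mol
A remaining = 13.10 − 11.50 = 1.600 mol

1.60 mol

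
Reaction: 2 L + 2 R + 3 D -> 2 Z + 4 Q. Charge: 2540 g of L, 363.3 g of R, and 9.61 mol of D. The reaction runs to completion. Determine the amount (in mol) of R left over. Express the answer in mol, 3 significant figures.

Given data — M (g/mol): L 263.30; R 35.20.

n(L) = 2540 / 263.30 = 9.647 mol
n(R) = 363.3 / 35.20 = 10.32 mol
n(D) = 9.610 mol
n/ν for L = 9.647/2 = 4.824
n/ν for R = 10.32/2 = 5.160
n/ν for D = 9.610/3 = 3.203
Smallest n/ν is D → limiting reagent.
R consumed = (2/3) × 9.610 = 6.407 mol
R remaining = 10.32 − 6.407 = 3.913 mol

3.91 mol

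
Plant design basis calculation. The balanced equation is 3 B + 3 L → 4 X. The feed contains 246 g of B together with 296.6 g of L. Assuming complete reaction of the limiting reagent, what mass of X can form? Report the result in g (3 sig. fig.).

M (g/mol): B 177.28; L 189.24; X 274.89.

509 g

n(B) = 246.0 / 177.28 = 1.388 mol
n(L) = 296.6 / 189.24 = 1.567 mol
n/ν → B: 0.4627, L: 0.5223; B is limiting.
n(X) = (4/3) × 1.388 = 1.851 mol
mass = 1.851 × 274.89 = 508.8 g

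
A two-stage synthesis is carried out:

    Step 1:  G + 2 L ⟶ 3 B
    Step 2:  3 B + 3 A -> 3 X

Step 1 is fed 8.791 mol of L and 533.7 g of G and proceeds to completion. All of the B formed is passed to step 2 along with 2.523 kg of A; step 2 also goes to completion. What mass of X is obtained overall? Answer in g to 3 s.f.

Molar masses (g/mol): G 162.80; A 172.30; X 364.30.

3580 g

Step 1:
n(L) = 8.791 mol
n(G) = 533.7 / 162.80 = 3.278 mol
n/ν for L = 8.791/2 = 4.396
n/ν for G = 3.278/1 = 3.278
Smallest n/ν is G → limiting reagent.
n(B) produced = (3/1) × 3.278 = 9.834 mol
Step 2:
n(B) available = 9.834 mol
n(A) = 2.523×1000 / 172.30 = 14.64 mol
n/ν for B = 9.834/3 = 3.278
n/ν for A = 14.64/3 = 4.880
Smallest n/ν is B → limiting reagent.
n(X) = (3/3) × 9.834 = 9.834 mol
mass = 9.834 × 364.30 = 3583 g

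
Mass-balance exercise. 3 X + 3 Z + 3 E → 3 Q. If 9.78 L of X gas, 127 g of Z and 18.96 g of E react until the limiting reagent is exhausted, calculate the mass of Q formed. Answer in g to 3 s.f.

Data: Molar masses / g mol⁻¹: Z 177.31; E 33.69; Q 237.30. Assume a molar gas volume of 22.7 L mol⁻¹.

n(X) = 9.780 / 22.7 = 0.4308 mol
n(Z) = 127.0 / 177.31 = 0.7163 mol
n(E) = 18.96 / 33.69 = 0.5628 mol
n/ν for X = 0.4308/3 = 0.1436
n/ν for Z = 0.7163/3 = 0.2388
n/ν for E = 0.5628/3 = 0.1876
Smallest n/ν is X → limiting reagent.
n(Q) = (3/3) × 0.4308 = 0.4308 mol
mass = 0.4308 × 237.30 = 102.2 g

102 g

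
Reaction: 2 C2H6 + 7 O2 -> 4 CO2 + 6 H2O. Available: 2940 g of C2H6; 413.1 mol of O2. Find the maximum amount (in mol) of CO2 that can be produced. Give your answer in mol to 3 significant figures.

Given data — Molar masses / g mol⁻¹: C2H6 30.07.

n(C2H6) = 2940 / 30.07 = 97.77 mol
n(O2) = 413.1 mol
n/ν → C2H6: 48.89, O2: 59.01; C2H6 is limiting.
n(CO2) = (4/2) × 97.77 = 195.5 mol

196 mol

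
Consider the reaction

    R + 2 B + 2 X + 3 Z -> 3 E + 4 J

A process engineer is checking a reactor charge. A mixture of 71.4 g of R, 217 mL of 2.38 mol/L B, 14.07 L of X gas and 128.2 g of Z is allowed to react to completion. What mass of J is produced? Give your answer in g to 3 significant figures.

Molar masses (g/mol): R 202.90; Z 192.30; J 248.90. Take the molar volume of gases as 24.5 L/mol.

n(R) = 71.40 / 202.90 = 0.3519 mol
n(B) = 2.38 × 217.0/1000 = 0.5165 mol
n(X) = 14.07 / 24.5 = 0.5743 mol
n(Z) = 128.2 / 192.30 = 0.6667 mol
n/ν → R: 0.3519, B: 0.2583, X: 0.2872, Z: 0.2222; Z is limiting.
n(J) = (4/3) × 0.6667 = 0.8889 mol
mass = 0.8889 × 248.90 = 221.2 g

221 g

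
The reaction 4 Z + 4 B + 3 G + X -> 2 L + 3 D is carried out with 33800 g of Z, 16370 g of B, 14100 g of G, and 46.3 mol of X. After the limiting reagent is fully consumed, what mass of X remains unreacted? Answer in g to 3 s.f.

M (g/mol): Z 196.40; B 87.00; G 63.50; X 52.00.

170 g

n(Z) = 33800 / 196.40 = 172.1 mol
n(B) = 16370 / 87.00 = 188.2 mol
n(G) = 14100 / 63.50 = 222.0 mol
n(X) = 46.30 mol
n/ν for Z = 172.1/4 = 43.03
n/ν for B = 188.2/4 = 47.05
n/ν for G = 222.0/3 = 74.00
n/ν for X = 46.30/1 = 46.30
Smallest n/ν is Z → limiting reagent.
X consumed = (1/4) × 172.1 = 43.03 mol
X remaining = 46.30 − 43.03 = 3.270 mol
mass = 3.270 × 52.00 = 170.0 g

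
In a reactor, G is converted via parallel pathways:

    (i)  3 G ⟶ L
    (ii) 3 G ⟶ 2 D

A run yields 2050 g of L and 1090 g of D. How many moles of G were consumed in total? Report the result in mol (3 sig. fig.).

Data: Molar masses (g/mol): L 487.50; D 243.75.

n(L) = 2050 / 487.50 = 4.205 mol
n(D) = 1090 / 243.75 = 4.472 mol
n(G) via (i) = (3/1)×4.205 = 12.62 mol
n(G) via (ii) = (3/2)×4.472 = 6.708 mol
total n(G) = 12.62 + 6.708 = 19.33 mol

19.3 mol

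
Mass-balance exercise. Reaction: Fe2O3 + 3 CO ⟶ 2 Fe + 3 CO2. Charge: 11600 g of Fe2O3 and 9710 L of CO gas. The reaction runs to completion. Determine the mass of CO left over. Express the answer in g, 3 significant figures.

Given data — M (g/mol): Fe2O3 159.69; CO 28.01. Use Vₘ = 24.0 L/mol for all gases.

5230 g

n(Fe2O3) = 11600 / 159.69 = 72.64 mol
n(CO) = 9710 / 24.0 = 404.6 mol
n/ν for Fe2O3 = 72.64/1 = 72.64
n/ν for CO = 404.6/3 = 134.9
Smallest n/ν is Fe2O3 → limiting reagent.
CO consumed = (3/1) × 72.64 = 217.9 mol
CO remaining = 404.6 − 217.9 = 186.7 mol
mass = 186.7 × 28.01 = 5229 g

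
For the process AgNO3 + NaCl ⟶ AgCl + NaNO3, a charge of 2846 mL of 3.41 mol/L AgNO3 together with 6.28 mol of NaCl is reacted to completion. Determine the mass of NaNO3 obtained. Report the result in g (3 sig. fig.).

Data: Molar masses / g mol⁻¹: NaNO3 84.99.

534 g

n(AgNO3) = 3.41 × 2846/1000 = 9.705 mol
n(NaCl) = 6.280 mol
n/ν for AgNO3 = 9.705/1 = 9.705
n/ν for NaCl = 6.280/1 = 6.280
Smallest n/ν is NaCl → limiting reagent.
n(NaNO3) = (1/1) × 6.280 = 6.280 mol
mass = 6.280 × 84.99 = 533.7 g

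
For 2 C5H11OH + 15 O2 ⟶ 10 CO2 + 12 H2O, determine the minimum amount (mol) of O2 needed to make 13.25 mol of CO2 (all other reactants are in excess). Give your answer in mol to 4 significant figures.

19.88 mol

n(CO2) = 13.25 mol
n(O2) = (15/10) × 13.25 = 19.88 mol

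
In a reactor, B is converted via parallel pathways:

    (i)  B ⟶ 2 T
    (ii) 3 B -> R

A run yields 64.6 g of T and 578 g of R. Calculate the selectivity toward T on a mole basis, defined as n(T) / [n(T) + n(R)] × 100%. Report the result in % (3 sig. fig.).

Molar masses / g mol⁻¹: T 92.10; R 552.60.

40.1 %

n(T) = 64.6 / 92.10 = 0.7014 mol
n(R) = 578 / 552.60 = 1.046 mol
selectivity = 0.7014/(0.7014+1.046) × 100 = 40.14 %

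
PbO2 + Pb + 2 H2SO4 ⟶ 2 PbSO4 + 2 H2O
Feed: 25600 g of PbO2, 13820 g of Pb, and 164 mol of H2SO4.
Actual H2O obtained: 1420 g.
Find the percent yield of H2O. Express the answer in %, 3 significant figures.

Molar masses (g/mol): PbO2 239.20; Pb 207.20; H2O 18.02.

n(PbO2) = 25600 / 239.20 = 107.0 mol
n(Pb) = 13820 / 207.20 = 66.70 mol
n(H2SO4) = 164.0 mol
n/ν for PbO2 = 107.0/1 = 107.0
n/ν for Pb = 66.70/1 = 66.70
n/ν for H2SO4 = 164.0/2 = 82.00
Smallest n/ν is Pb → limiting reagent.
theoretical n(H2O) = (2/1) × 66.70 = 133.4 mol → 2404 g
% yield = 1420 / 2404 × 100 = 59.07 %

59.1 %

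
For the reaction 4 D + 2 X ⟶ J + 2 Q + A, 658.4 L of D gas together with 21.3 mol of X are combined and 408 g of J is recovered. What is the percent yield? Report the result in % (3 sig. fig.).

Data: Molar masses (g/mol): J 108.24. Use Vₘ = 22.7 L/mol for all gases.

52.0 %

n(D) = 658.4 / 22.7 = 29.00 mol
n(X) = 21.30 mol
n/ν → D: 7.250, X: 10.65; D is limiting.
theoretical n(J) = (1/4) × 29.00 = 7.250 mol → 784.7 g
% yield = 408 / 784.7 × 100 = 51.99 %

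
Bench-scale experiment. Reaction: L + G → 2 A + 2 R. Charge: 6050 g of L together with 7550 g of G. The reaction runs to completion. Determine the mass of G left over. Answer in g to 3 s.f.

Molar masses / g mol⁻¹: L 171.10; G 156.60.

2010 g

n(L) = 6050 / 171.10 = 35.36 mol
n(G) = 7550 / 156.60 = 48.21 mol
n/ν for L = 35.36/1 = 35.36
n/ν for G = 48.21/1 = 48.21
Smallest n/ν is L → limiting reagent.
G consumed = (1/1) × 35.36 = 35.36 mol
G remaining = 48.21 − 35.36 = 12.85 mol
mass = 12.85 × 156.60 = 2012 g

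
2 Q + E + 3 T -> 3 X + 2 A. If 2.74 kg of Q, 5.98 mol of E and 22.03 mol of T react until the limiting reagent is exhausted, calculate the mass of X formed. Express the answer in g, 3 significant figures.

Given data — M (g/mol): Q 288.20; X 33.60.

n(Q) = 2.740×1000 / 288.20 = 9.507 mol
n(E) = 5.980 mol
n(T) = 22.03 mol
n/ν for Q = 9.507/2 = 4.754
n/ν for E = 5.980/1 = 5.980
n/ν for T = 22.03/3 = 7.343
Smallest n/ν is Q → limiting reagent.
n(X) = (3/2) × 9.507 = 14.26 mol
mass = 14.26 × 33.60 = 479.1 g

479 g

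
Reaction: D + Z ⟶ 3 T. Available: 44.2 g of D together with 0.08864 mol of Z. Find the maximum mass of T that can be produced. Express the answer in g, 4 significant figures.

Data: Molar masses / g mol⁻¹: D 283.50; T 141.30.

37.57 g

n(D) = 44.20 / 283.50 = 0.1559 mol
n(Z) = 0.08864 mol
n/ν for D = 0.1559/1 = 0.1559
n/ν for Z = 0.08864/1 = 0.08864
Smallest n/ν is Z → limiting reagent.
n(T) = (3/1) × 0.08864 = 0.2659 mol
mass = 0.2659 × 141.30 = 37.57 g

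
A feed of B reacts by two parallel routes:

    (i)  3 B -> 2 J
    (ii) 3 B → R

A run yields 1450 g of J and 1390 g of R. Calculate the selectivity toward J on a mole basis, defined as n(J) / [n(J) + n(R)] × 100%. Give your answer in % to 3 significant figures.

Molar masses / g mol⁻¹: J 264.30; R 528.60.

n(J) = 1450 / 264.30 = 5.486 mol
n(R) = 1390 / 528.60 = 2.630 mol
selectivity = 5.486/(5.486+2.630) × 100 = 67.59 %

67.6 %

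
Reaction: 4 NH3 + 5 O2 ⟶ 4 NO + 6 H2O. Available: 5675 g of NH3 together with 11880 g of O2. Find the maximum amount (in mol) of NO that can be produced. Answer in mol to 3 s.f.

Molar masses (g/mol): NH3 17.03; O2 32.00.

n(NH3) = 5675 / 17.03 = 333.2 mol
n(O2) = 11880 / 32.00 = 371.3 mol
n/ν for NH3 = 333.2/4 = 83.30
n/ν for O2 = 371.3/5 = 74.26
Smallest n/ν is O2 → limiting reagent.
n(NO) = (4/5) × 371.3 = 297.0 mol

297 mol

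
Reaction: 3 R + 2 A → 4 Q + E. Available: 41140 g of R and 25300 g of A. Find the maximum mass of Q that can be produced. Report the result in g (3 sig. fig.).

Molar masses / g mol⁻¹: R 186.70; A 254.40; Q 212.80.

n(R) = 41140 / 186.70 = 220.4 mol
n(A) = 25300 / 254.40 = 99.45 mol
n/ν for R = 220.4/3 = 73.47
n/ν for A = 99.45/2 = 49.73
Smallest n/ν is A → limiting reagent.
n(Q) = (4/2) × 99.45 = 198.9 mol
mass = 198.9 × 212.80 = 42330 g

42300 g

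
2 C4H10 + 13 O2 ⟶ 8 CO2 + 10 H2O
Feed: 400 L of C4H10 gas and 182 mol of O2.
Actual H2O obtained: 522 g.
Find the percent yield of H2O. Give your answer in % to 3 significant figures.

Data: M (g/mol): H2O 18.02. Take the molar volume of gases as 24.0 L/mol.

n(C4H10) = 400.0 / 24.0 = 16.67 mol
n(O2) = 182.0 mol
n/ν → C4H10: 8.335, O2: 14.00; C4H10 is limiting.
theoretical n(H2O) = (10/2) × 16.67 = 83.35 mol → 1502 g
% yield = 522 / 1502 × 100 = 34.75 %

34.8 %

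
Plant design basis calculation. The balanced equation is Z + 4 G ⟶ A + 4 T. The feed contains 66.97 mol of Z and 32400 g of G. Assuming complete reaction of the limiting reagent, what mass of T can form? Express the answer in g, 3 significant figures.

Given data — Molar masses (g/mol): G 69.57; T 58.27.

15600 g

n(Z) = 66.97 mol
n(G) = 32400 / 69.57 = 465.7 mol
n/ν for Z = 66.97/1 = 66.97
n/ν for G = 465.7/4 = 116.4
Smallest n/ν is Z → limiting reagent.
n(T) = (4/1) × 66.97 = 267.9 mol
mass = 267.9 × 58.27 = 15610 g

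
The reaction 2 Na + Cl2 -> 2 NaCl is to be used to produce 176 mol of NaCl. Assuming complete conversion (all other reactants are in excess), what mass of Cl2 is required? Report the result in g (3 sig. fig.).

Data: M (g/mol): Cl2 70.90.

n(NaCl) = 176.0 mol
n(Cl2) = (1/2) × 176.0 = 88.00 mol
mass = 88.00 × 70.90 = 6239 g

6240 g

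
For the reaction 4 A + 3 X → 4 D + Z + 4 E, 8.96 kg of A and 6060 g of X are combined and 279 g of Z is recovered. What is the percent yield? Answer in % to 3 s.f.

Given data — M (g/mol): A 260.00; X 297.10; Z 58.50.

70.1 %

n(A) = 8.960×1000 / 260.00 = 34.46 mol
n(X) = 6060 / 297.10 = 20.40 mol
n/ν for A = 34.46/4 = 8.615
n/ν for X = 20.40/3 = 6.800
Smallest n/ν is X → limiting reagent.
theoretical n(Z) = (1/3) × 20.40 = 6.800 mol → 397.8 g
% yield = 279 / 397.8 × 100 = 70.14 %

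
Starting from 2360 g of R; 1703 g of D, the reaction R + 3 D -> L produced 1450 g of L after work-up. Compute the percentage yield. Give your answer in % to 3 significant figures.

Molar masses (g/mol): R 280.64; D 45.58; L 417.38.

41.3 %

n(R) = 2360 / 280.64 = 8.409 mol
n(D) = 1703 / 45.58 = 37.36 mol
n/ν → R: 8.409, D: 12.45; R is limiting.
theoretical n(L) = (1/1) × 8.409 = 8.409 mol → 3510 g
% yield = 1450 / 3510 × 100 = 41.31 %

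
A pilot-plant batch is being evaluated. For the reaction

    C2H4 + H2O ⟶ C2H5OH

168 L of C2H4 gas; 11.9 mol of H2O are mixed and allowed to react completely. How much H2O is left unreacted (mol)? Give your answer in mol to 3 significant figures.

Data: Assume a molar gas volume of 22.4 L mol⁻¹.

4.40 mol

n(C2H4) = 168.0 / 22.4 = 7.500 mol
n(H2O) = 11.90 mol
n/ν → C2H4: 7.500, H2O: 11.90; C2H4 is limiting.
H2O consumed = (1/1) × 7.500 = 7.500 mol
H2O remaining = 11.90 − 7.500 = 4.400 mol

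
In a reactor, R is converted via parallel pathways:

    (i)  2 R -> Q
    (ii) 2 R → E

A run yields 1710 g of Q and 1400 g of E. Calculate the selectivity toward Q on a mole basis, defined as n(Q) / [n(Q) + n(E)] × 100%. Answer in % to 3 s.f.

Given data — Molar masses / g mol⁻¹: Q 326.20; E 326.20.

n(Q) = 1710 / 326.20 = 5.242 mol
n(E) = 1400 / 326.20 = 4.292 mol
selectivity = 5.242/(5.242+4.292) × 100 = 54.98 %

55.0 %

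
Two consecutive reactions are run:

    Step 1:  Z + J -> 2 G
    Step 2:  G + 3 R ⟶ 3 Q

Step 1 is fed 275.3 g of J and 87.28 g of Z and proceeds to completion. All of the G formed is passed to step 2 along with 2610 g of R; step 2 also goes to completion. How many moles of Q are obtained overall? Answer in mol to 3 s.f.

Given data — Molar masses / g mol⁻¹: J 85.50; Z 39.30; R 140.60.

Step 1:
n(J) = 275.3 / 85.50 = 3.220 mol
n(Z) = 87.28 / 39.30 = 2.221 mol
n/ν for J = 3.220/1 = 3.220
n/ν for Z = 2.221/1 = 2.221
Smallest n/ν is Z → limiting reagent.
n(G) produced = (2/1) × 2.221 = 4.442 mol
Step 2:
n(G) available = 4.442 mol
n(R) = 2610 / 140.60 = 18.56 mol
n/ν for G = 4.442/1 = 4.442
n/ν for R = 18.56/3 = 6.187
Smallest n/ν is G → limiting reagent.
n(Q) = (3/1) × 4.442 = 13.33 mol

13.3 mol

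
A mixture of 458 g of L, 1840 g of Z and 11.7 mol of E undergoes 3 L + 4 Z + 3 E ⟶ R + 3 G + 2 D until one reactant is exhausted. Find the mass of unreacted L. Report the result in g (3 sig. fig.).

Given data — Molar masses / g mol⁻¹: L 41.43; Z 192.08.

160 g

n(L) = 458.0 / 41.43 = 11.05 mol
n(Z) = 1840 / 192.08 = 9.579 mol
n(E) = 11.70 mol
n/ν for L = 11.05/3 = 3.683
n/ν for Z = 9.579/4 = 2.395
n/ν for E = 11.70/3 = 3.900
Smallest n/ν is Z → limiting reagent.
L consumed = (3/4) × 9.579 = 7.184 mol
L remaining = 11.05 − 7.184 = 3.866 mol
mass = 3.866 × 41.43 = 160.2 g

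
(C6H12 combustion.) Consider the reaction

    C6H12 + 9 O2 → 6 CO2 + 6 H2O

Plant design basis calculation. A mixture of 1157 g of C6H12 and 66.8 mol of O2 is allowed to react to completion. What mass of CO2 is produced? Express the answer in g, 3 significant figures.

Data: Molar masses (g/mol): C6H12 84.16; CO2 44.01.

n(C6H12) = 1157 / 84.16 = 13.75 mol
n(O2) = 66.80 mol
n/ν for C6H12 = 13.75/1 = 13.75
n/ν for O2 = 66.80/9 = 7.422
Smallest n/ν is O2 → limiting reagent.
n(CO2) = (6/9) × 66.80 = 44.53 mol
mass = 44.53 × 44.01 = 1960 g

1960 g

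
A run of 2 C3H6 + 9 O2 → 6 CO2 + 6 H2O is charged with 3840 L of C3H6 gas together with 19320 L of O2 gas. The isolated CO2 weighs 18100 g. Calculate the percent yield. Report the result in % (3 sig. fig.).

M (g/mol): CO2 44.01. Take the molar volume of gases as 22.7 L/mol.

n(C3H6) = 3840 / 22.7 = 169.2 mol
n(O2) = 19320 / 22.7 = 851.1 mol
n/ν → C3H6: 84.60, O2: 94.57; C3H6 is limiting.
theoretical n(CO2) = (6/2) × 169.2 = 507.6 mol → 22340 g
% yield = 18100 / 22340 × 100 = 81.02 %

81.0 %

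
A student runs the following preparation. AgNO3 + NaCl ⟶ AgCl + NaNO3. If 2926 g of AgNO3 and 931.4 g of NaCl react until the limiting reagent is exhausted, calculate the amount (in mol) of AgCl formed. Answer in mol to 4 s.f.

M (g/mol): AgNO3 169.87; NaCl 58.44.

15.94 mol

n(AgNO3) = 2926 / 169.87 = 17.22 mol
n(NaCl) = 931.4 / 58.44 = 15.94 mol
n/ν → AgNO3: 17.22, NaCl: 15.94; NaCl is limiting.
n(AgCl) = (1/1) × 15.94 = 15.94 mol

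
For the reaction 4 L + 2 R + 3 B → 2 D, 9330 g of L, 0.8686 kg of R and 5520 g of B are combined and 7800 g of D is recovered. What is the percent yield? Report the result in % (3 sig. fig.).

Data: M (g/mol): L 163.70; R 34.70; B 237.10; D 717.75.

70.0 %

n(L) = 9330 / 163.70 = 56.99 mol
n(R) = 0.8686×1000 / 34.70 = 25.03 mol
n(B) = 5520 / 237.10 = 23.28 mol
n/ν for L = 56.99/4 = 14.25
n/ν for R = 25.03/2 = 12.52
n/ν for B = 23.28/3 = 7.760
Smallest n/ν is B → limiting reagent.
theoretical n(D) = (2/3) × 23.28 = 15.52 mol → 11140 g
% yield = 7800 / 11140 × 100 = 70.02 %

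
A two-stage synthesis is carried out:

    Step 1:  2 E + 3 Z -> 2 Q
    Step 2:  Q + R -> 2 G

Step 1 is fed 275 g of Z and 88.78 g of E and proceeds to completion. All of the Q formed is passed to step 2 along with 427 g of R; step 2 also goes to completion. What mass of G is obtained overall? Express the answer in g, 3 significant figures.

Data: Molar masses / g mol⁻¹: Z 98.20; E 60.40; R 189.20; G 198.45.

583 g

Step 1:
n(Z) = 275.0 / 98.20 = 2.800 mol
n(E) = 88.78 / 60.40 = 1.470 mol
n/ν for Z = 2.800/3 = 0.9333
n/ν for E = 1.470/2 = 0.7350
Smallest n/ν is E → limiting reagent.
n(Q) produced = (2/2) × 1.470 = 1.470 mol
Step 2:
n(Q) available = 1.470 mol
n(R) = 427.0 / 189.20 = 2.257 mol
n/ν for Q = 1.470/1 = 1.470
n/ν for R = 2.257/1 = 2.257
Smallest n/ν is Q → limiting reagent.
n(G) = (2/1) × 1.470 = 2.940 mol
mass = 2.940 × 198.45 = 583.4 g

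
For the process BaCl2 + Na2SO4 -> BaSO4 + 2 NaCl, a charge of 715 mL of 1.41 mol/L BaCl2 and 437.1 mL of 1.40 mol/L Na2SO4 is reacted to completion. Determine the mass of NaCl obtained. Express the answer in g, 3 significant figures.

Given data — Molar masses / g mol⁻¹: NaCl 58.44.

n(BaCl2) = 1.41 × 715.0/1000 = 1.008 mol
n(Na2SO4) = 1.40 × 437.1/1000 = 0.6119 mol
n/ν → BaCl2: 1.008, Na2SO4: 0.6119; Na2SO4 is limiting.
n(NaCl) = (2/1) × 0.6119 = 1.224 mol
mass = 1.224 × 58.44 = 71.53 g

71.5 g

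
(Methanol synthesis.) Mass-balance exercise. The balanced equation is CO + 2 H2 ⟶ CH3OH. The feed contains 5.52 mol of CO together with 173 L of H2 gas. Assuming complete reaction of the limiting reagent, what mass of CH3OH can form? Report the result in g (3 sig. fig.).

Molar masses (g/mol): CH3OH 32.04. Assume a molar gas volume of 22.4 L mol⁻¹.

124 g

n(CO) = 5.520 mol
n(H2) = 173.0 / 22.4 = 7.723 mol
n/ν for CO = 5.520/1 = 5.520
n/ν for H2 = 7.723/2 = 3.862
Smallest n/ν is H2 → limiting reagent.
n(CH3OH) = (1/2) × 7.723 = 3.862 mol
mass = 3.862 × 32.04 = 123.7 g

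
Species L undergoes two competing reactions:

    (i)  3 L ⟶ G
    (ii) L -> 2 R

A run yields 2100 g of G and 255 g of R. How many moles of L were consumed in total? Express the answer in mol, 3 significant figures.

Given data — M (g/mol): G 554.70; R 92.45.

12.7 mol

n(G) = 2100 / 554.70 = 3.786 mol
n(R) = 255 / 92.45 = 2.758 mol
n(L) via (i) = (3/1)×3.786 = 11.36 mol
n(L) via (ii) = (1/2)×2.758 = 1.379 mol
total n(L) = 11.36 + 1.379 = 12.74 mol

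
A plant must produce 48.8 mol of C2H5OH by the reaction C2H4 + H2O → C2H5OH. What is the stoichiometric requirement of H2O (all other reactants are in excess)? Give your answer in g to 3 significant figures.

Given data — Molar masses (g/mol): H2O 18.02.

879 g

n(C2H5OH) = 48.80 mol
n(H2O) = (1/1) × 48.80 = 48.80 mol
mass = 48.80 × 18.02 = 879.4 g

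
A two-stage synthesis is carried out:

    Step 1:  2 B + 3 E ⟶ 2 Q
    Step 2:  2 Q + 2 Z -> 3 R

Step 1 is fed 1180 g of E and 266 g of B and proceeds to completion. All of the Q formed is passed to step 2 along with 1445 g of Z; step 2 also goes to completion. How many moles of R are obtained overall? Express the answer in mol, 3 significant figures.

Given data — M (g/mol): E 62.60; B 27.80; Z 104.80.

Step 1:
n(E) = 1180 / 62.60 = 18.85 mol
n(B) = 266.0 / 27.80 = 9.568 mol
n/ν → E: 6.283, B: 4.784; B is limiting.
n(Q) produced = (2/2) × 9.568 = 9.568 mol
Step 2:
n(Q) available = 9.568 mol
n(Z) = 1445 / 104.80 = 13.79 mol
n/ν → Q: 4.784, Z: 6.895; Q is limiting.
n(R) = (3/2) × 9.568 = 14.35 mol

14.4 mol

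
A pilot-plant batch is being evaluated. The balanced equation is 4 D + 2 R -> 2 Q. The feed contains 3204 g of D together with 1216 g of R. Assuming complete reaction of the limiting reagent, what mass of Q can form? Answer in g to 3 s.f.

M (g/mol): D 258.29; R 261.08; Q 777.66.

3620 g

n(D) = 3204 / 258.29 = 12.40 mol
n(R) = 1216 / 261.08 = 4.658 mol
n/ν → D: 3.100, R: 2.329; R is limiting.
n(Q) = (2/2) × 4.658 = 4.658 mol
mass = 4.658 × 777.66 = 3622 g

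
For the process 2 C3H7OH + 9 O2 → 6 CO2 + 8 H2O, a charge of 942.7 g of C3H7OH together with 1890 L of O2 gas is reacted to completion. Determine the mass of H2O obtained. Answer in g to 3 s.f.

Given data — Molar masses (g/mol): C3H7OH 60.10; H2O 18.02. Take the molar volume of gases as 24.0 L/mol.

n(C3H7OH) = 942.7 / 60.10 = 15.69 mol
n(O2) = 1890 / 24.0 = 78.75 mol
n/ν → C3H7OH: 7.845, O2: 8.750; C3H7OH is limiting.
n(H2O) = (8/2) × 15.69 = 62.76 mol
mass = 62.76 × 18.02 = 1131 g

1130 g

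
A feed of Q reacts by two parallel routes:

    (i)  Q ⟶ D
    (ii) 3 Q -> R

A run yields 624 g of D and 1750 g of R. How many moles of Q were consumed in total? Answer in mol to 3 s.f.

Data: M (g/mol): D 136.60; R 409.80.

n(D) = 624 / 136.60 = 4.568 mol
n(R) = 1750 / 409.80 = 4.270 mol
n(Q) via (i) = (1/1)×4.568 = 4.568 mol
n(Q) via (ii) = (3/1)×4.270 = 12.81 mol
total n(Q) = 4.568 + 12.81 = 17.38 mol

17.4 mol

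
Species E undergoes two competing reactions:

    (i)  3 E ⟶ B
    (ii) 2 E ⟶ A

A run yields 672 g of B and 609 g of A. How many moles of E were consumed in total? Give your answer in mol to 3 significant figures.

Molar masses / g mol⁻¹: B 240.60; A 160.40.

n(B) = 672 / 240.60 = 2.793 mol
n(A) = 609 / 160.40 = 3.797 mol
n(E) via (i) = (3/1)×2.793 = 8.379 mol
n(E) via (ii) = (2/1)×3.797 = 7.594 mol
total n(E) = 8.379 + 7.594 = 15.97 mol

16.0 mol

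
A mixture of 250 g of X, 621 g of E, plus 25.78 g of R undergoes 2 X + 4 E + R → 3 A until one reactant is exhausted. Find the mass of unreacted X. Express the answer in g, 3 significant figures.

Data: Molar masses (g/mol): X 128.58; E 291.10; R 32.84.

113 g

n(X) = 250.0 / 128.58 = 1.944 mol
n(E) = 621.0 / 291.10 = 2.133 mol
n(R) = 25.78 / 32.84 = 0.7850 mol
n/ν → X: 0.9720, E: 0.5333, R: 0.7850; E is limiting.
X consumed = (2/4) × 2.133 = 1.067 mol
X remaining = 1.944 − 1.067 = 0.8770 mol
mass = 0.8770 × 128.58 = 112.8 g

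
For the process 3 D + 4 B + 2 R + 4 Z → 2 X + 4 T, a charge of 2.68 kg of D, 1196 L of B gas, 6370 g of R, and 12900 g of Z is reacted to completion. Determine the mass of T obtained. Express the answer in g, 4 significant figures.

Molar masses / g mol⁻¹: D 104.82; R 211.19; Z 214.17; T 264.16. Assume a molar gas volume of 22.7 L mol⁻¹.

9005 g

n(D) = 2.680×1000 / 104.82 = 25.57 mol
n(B) = 1196 / 22.7 = 52.69 mol
n(R) = 6370 / 211.19 = 30.16 mol
n(Z) = 12900 / 214.17 = 60.23 mol
n/ν → D: 8.523, B: 13.17, R: 15.08, Z: 15.06; D is limiting.
n(T) = (4/3) × 25.57 = 34.09 mol
mass = 34.09 × 264.16 = 9005 g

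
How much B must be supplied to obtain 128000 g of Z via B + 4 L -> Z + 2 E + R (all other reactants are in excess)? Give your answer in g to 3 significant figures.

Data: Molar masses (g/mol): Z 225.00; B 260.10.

n(Z) = 128000 / 225.00 = 568.9 mol
n(B) = (1/1) × 568.9 = 568.9 mol
mass = 568.9 × 260.10 = 148000 g

148000 g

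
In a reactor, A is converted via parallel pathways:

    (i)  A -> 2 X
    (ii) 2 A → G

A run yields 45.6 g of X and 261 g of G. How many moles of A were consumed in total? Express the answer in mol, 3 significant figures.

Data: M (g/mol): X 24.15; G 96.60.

n(X) = 45.6 / 24.15 = 1.888 mol
n(G) = 261 / 96.60 = 2.702 mol
n(A) via (i) = (1/2)×1.888 = 0.9440 mol
n(A) via (ii) = (2/1)×2.702 = 5.404 mol
total n(A) = 0.9440 + 5.404 = 6.348 mol

6.35 mol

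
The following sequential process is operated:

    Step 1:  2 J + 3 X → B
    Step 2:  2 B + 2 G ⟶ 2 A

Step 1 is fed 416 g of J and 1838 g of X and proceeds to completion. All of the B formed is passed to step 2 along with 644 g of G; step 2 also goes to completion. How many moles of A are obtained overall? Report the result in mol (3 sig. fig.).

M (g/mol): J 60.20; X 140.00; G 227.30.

2.83 mol

Step 1:
n(J) = 416.0 / 60.20 = 6.910 mol
n(X) = 1838 / 140.00 = 13.13 mol
n/ν for J = 6.910/2 = 3.455
n/ν for X = 13.13/3 = 4.377
Smallest n/ν is J → limiting reagent.
n(B) produced = (1/2) × 6.910 = 3.455 mol
Step 2:
n(B) available = 3.455 mol
n(G) = 644.0 / 227.30 = 2.833 mol
n/ν for B = 3.455/2 = 1.728
n/ν for G = 2.833/2 = 1.417
Smallest n/ν is G → limiting reagent.
n(A) = (2/2) × 2.833 = 2.833 mol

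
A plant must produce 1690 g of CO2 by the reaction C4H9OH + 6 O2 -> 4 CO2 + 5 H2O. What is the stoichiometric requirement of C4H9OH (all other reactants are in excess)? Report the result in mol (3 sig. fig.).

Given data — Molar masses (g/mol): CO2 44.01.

9.60 mol

n(CO2) = 1690 / 44.01 = 38.40 mol
n(C4H9OH) = (1/4) × 38.40 = 9.600 mol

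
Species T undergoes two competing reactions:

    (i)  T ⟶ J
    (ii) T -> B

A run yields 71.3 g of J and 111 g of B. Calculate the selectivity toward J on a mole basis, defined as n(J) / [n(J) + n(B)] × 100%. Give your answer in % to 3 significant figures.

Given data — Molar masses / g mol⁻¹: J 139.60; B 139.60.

39.1 %

n(J) = 71.3 / 139.60 = 0.5107 mol
n(B) = 111 / 139.60 = 0.7951 mol
selectivity = 0.5107/(0.5107+0.7951) × 100 = 39.11 %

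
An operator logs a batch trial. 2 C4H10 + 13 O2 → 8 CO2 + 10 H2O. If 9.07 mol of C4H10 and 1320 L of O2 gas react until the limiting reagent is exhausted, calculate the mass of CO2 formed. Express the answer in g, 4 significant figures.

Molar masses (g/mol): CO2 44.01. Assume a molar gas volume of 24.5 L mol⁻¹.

1459 g

n(C4H10) = 9.070 mol
n(O2) = 1320 / 24.5 = 53.88 mol
n/ν for C4H10 = 9.070/2 = 4.535
n/ν for O2 = 53.88/13 = 4.145
Smallest n/ν is O2 → limiting reagent.
n(CO2) = (8/13) × 53.88 = 33.16 mol
mass = 33.16 × 44.01 = 1459 g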